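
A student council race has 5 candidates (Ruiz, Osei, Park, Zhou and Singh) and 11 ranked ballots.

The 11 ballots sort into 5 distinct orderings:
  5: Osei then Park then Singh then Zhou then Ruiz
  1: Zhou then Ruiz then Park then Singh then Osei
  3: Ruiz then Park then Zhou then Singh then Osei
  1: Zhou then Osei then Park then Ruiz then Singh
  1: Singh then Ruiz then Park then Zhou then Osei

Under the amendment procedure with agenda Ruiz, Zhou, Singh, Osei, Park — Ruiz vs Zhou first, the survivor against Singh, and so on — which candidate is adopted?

Round 1: Ruiz vs Zhou — 4–7, Zhou advances.
Round 2: Zhou vs Singh — 5–6, Singh advances.
Round 3: Singh vs Osei — 5–6, Osei advances.
Round 4: Osei vs Park — 6–5, Osei advances.
Osei survives the agenda.

Osei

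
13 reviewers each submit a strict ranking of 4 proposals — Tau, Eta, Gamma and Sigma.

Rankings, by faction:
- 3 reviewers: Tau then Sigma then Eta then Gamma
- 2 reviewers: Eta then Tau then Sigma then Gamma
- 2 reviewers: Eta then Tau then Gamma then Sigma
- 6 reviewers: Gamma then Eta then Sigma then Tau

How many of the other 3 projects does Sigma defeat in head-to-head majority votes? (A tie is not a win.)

0

Sigma against each rival (13 reviewers):
Sigma vs Tau: Sigma preferred on 6 ballots; Tau wins 7–6.
Sigma vs Eta: Sigma preferred on 3 ballots; Eta wins 10–3.
Sigma vs Gamma: 3+2 = 5 for Sigma, 8 for Gamma — Gamma by 8–5.
Sigma beats no one; loses to Tau, Eta, Gamma — 0 pairwise wins.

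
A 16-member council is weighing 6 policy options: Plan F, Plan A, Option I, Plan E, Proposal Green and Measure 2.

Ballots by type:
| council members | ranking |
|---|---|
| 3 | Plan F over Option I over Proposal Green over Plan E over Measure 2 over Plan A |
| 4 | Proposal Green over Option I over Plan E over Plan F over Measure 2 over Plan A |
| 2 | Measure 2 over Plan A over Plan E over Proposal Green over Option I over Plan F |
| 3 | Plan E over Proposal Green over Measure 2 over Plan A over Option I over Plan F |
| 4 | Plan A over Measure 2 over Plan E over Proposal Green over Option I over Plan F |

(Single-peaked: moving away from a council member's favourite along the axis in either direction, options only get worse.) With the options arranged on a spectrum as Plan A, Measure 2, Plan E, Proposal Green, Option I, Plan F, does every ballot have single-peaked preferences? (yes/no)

Axis positions: Plan A=1, Measure 2=2, Plan E=3, Proposal Green=4, Option I=5, Plan F=6.
Type 1 (peak Plan F at position 6): ranking walks positions 6-5-4-3-2-1, expanding outward from the peak — single-peaked.
Type 2 (peak Proposal Green at position 4): ranking walks positions 4-5-3-6-2-1, expanding outward from the peak — single-peaked.
Type 3 (peak Measure 2 at position 2): ranking walks positions 2-1-3-4-5-6, expanding outward from the peak — single-peaked.
Type 4 (peak Plan E at position 3): ranking walks positions 3-4-2-1-5-6, expanding outward from the peak — single-peaked.
Type 5 (peak Plan A at position 1): ranking walks positions 1-2-3-4-5-6, expanding outward from the peak — single-peaked.
Every ranking is single-peaked on this axis.

yes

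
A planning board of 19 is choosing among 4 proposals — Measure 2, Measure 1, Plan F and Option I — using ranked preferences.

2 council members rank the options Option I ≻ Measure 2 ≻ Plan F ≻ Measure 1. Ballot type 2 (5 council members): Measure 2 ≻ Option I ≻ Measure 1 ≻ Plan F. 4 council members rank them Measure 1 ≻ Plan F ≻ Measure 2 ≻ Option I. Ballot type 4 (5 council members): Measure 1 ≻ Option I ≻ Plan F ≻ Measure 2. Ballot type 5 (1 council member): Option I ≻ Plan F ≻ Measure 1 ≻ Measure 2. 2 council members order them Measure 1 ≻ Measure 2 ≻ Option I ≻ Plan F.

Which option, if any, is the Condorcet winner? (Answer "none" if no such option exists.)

Measure 1

Check each pair by majority over 19 ballots:
Measure 2 vs Measure 1: Measure 1 wins 12–7.
Measure 2–Plan F: Plan F 10–9.
Measure 2 vs Option I: Measure 2 is ranked higher on 5+4+2 = 11 ballots, Option I on 8. Measure 2 wins 11–8.
Measure 1–Plan F: Measure 1 16–3.
Measure 1 vs Option I: 11 to 8, Measure 1.
Plan F vs Option I: Plan F is ranked higher on 4 ballots, Option I on 15. Option I wins 15–4.
Only Measure 1 has no losses; Measure 1 is the Condorcet winner.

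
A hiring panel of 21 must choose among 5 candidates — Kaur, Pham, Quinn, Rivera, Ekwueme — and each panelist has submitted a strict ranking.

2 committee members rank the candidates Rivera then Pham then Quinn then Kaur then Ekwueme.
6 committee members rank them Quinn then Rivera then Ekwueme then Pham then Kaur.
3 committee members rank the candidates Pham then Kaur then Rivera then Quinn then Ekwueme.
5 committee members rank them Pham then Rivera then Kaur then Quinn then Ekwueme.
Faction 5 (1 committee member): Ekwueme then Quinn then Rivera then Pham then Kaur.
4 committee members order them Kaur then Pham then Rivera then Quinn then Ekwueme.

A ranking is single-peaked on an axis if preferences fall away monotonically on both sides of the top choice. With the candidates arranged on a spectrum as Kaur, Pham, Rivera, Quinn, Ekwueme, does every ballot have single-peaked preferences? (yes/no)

yes

Axis positions: Kaur=1, Pham=2, Rivera=3, Quinn=4, Ekwueme=5.
Faction 1 (peak Rivera at position 3): ranking walks positions 3-2-4-1-5, expanding outward from the peak — single-peaked.
Faction 2 (peak Quinn at position 4): ranking walks positions 4-3-5-2-1, expanding outward from the peak — single-peaked.
Faction 3 (peak Pham at position 2): ranking walks positions 2-1-3-4-5, expanding outward from the peak — single-peaked.
Faction 4 (peak Pham at position 2): ranking walks positions 2-3-1-4-5, expanding outward from the peak — single-peaked.
Faction 5 (peak Ekwueme at position 5): ranking walks positions 5-4-3-2-1, expanding outward from the peak — single-peaked.
Faction 6 (peak Kaur at position 1): ranking walks positions 1-2-3-4-5, expanding outward from the peak — single-peaked.
Every ranking is single-peaked on this axis.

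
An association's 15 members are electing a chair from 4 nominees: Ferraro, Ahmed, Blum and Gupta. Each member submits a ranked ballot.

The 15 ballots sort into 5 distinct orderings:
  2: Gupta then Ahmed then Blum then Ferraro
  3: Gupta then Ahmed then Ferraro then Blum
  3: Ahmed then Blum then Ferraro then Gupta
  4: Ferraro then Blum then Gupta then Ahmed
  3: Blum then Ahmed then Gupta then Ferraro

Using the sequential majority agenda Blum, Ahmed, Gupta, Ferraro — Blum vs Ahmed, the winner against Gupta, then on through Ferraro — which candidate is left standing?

Gupta

Round 1: Blum vs Ahmed — 7–8, Ahmed advances.
Round 2: Ahmed vs Gupta — 6–9, Gupta advances.
Round 3: Gupta vs Ferraro — 8–7, Gupta advances.
Gupta survives the agenda.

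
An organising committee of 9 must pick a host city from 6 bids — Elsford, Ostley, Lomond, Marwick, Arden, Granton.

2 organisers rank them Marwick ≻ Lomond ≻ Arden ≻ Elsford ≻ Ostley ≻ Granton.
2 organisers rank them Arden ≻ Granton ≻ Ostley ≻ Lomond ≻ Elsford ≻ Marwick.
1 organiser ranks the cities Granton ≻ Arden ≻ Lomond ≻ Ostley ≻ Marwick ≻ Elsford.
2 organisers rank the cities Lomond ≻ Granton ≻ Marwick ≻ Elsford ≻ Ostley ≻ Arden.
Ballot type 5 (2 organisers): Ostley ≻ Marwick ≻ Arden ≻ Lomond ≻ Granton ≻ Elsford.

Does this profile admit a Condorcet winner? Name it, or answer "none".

Head-to-head results (9 organisers):
Elsford vs Ostley: Ostley wins 5–4.
Elsford vs Lomond: Lomond, 9–0.
Elsford vs Marwick: Marwick wins 7–2.
Elsford vs Arden: Arden, 7–2.
Elsford vs Granton: Granton, 7–2.
Ostley vs Lomond: Lomond, 5–4.
Ostley vs Marwick: Ostley, 5–4.
Ostley vs Arden: Arden wins 5–4.
Ostley vs Granton: Granton, 5–4.
Lomond vs Marwick: Lomond wins 5–4.
Lomond–Arden: Arden 5–4.
Lomond vs Granton: Lomond wins 6–3.
Marwick vs Arden: Marwick, 6–3.
Marwick vs Granton: Granton wins 5–4.
Arden vs Granton: Arden, 6–3.
Each city drops at least one matchup (Elsford loses to Ostley; Ostley loses to Lomond; Lomond loses to Arden; Marwick loses to Ostley; Arden loses to Marwick; Granton loses to Lomond); the cycle Ostley beats Marwick beats Arden beats Ostley rules out a Condorcet winner.

none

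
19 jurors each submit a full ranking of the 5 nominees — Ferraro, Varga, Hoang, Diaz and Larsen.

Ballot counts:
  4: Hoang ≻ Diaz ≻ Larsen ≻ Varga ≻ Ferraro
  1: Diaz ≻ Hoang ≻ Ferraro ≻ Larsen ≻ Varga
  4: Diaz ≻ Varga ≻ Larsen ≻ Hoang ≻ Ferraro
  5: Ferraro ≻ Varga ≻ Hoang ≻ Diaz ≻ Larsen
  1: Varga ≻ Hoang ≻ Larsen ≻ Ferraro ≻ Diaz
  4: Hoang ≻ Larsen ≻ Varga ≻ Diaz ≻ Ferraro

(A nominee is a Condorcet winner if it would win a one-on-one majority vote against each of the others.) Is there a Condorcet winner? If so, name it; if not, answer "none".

Varga

Pairwise majorities:
Ferraro–Varga: Varga 13–6.
Ferraro–Hoang: Hoang 14–5.
Ferraro–Diaz: Diaz 13–6.
Ferraro vs Larsen: Larsen wins 13–6.
Varga vs Hoang: Varga wins 10–9.
Varga–Diaz: Varga 10–9.
Varga–Larsen: Varga 10–9.
Hoang vs Diaz: Hoang, 14–5.
Hoang–Larsen: Hoang 15–4.
Diaz–Larsen: Diaz 14–5.
Varga wins every pairwise contest, so Varga is the Condorcet winner.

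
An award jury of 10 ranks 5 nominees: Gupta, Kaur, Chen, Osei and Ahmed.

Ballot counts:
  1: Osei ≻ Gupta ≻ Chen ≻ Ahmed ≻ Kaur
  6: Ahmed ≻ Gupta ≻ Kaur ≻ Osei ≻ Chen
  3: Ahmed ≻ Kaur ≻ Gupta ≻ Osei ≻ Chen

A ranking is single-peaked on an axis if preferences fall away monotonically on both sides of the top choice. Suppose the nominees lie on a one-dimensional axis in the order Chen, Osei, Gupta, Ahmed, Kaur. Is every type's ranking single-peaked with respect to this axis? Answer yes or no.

yes

Axis positions: Chen=1, Osei=2, Gupta=3, Ahmed=4, Kaur=5.
Type 1 (peak Osei at position 2): ranking walks positions 2-3-1-4-5, expanding outward from the peak — single-peaked.
Type 2 (peak Ahmed at position 4): ranking walks positions 4-3-5-2-1, expanding outward from the peak — single-peaked.
Type 3 (peak Ahmed at position 4): ranking walks positions 4-5-3-2-1, expanding outward from the peak — single-peaked.
Every ranking is single-peaked on this axis.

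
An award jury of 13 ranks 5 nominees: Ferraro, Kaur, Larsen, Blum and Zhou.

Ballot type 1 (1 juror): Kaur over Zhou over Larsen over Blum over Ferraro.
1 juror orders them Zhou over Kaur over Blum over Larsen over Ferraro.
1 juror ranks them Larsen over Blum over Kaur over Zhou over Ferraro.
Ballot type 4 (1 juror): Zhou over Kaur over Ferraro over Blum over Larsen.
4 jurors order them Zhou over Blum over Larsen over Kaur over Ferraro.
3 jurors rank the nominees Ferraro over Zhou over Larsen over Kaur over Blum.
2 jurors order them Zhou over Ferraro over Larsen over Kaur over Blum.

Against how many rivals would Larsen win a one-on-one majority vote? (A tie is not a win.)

3

Larsen against each rival (13 jurors):
Larsen vs Ferraro: Larsen preferred on 1+1+1+4 = 7 ballots; Larsen wins 7–6.
Larsen vs Kaur: Larsen preferred on 1+4+3+2 = 10 ballots; Larsen wins 10–3.
Larsen vs Blum: Larsen preferred on 1+1+3+2 = 7 ballots; Larsen wins 7–6.
Larsen vs Zhou: Zhou wins 12–1.
Larsen beats Ferraro, Kaur, Blum; loses to Zhou — 3 pairwise wins.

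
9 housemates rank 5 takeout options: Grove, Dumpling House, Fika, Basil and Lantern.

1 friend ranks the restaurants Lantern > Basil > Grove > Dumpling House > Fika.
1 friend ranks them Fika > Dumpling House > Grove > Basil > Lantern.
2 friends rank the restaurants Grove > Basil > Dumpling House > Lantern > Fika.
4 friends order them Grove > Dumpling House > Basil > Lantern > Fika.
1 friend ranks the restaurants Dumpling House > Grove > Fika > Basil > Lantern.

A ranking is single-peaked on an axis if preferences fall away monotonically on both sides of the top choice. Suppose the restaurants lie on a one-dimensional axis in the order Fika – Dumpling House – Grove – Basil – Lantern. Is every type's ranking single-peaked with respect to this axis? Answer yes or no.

yes

Axis positions: Fika=1, Dumpling House=2, Grove=3, Basil=4, Lantern=5.
Type 1 (peak Lantern at position 5): ranking walks positions 5-4-3-2-1, expanding outward from the peak — single-peaked.
Type 2 (peak Fika at position 1): ranking walks positions 1-2-3-4-5, expanding outward from the peak — single-peaked.
Type 3 (peak Grove at position 3): ranking walks positions 3-4-2-5-1, expanding outward from the peak — single-peaked.
Type 4 (peak Grove at position 3): ranking walks positions 3-2-4-5-1, expanding outward from the peak — single-peaked.
Type 5 (peak Dumpling House at position 2): ranking walks positions 2-3-1-4-5, expanding outward from the peak — single-peaked.
Every ranking is single-peaked on this axis.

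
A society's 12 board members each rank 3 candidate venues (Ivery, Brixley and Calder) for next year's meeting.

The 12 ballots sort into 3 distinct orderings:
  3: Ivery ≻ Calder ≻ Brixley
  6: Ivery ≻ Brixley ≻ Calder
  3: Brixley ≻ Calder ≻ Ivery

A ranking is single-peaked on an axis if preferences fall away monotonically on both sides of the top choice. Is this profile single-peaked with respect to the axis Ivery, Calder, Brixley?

no

Axis positions: Ivery=1, Calder=2, Brixley=3.
Group 1 (peak Ivery at position 1): ranking walks positions 1-2-3, expanding outward from the peak — single-peaked.
Group 2: ranking walks positions 1-3-2; Brixley is ranked above Calder even though Calder lies between Brixley and the peak Ivery on the axis — preferences dip and rise again. Not single-peaked.
Group 3 (peak Brixley at position 3): ranking walks positions 3-2-1, expanding outward from the peak — single-peaked.
Group 2 violates single-peakedness, so the profile is not single-peaked on this axis.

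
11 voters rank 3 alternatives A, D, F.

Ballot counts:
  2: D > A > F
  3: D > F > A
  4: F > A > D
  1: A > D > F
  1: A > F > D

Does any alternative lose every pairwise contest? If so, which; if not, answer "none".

none

Head-to-head results (11 voters):
A vs D: 4+1+1 = 6 for A, 5 for D — A by 6–5.
A vs F: A is ranked higher on 2+1+1 = 4 ballots, F on 7. F wins 7–4.
D–F: D 6–5.
Every alternative wins at least one matchup (A beats D; D beats F; F beats A), so there is no Condorcet loser.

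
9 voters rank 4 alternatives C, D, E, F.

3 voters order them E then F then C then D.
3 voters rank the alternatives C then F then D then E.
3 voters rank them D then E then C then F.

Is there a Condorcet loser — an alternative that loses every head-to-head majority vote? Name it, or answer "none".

Head-to-head results (9 voters):
C vs D: C preferred on 3+3 = 6 ballots; C wins 6–3.
C vs E: C preferred on 3 ballots; E wins 6–3.
C–F: C 6–3.
D vs E: D, 6–3.
D vs F: F wins 6–3.
E vs F: E, 6–3.
Each alternative has at least one pairwise win (C beats D; D beats E; E beats C; F beats D) — no Condorcet loser.

none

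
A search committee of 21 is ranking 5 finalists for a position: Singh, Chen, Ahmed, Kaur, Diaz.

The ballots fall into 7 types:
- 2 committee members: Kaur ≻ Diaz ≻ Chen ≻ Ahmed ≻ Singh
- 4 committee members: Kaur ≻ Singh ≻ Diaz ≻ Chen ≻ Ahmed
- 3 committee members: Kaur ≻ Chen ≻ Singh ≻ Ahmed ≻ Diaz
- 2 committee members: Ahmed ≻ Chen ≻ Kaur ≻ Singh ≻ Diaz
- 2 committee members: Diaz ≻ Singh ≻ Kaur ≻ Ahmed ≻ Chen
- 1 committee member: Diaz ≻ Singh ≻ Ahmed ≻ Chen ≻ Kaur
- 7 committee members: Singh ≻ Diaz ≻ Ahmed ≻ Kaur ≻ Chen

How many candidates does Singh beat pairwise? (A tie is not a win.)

Singh against each rival (21 committee members):
Singh vs Chen: Singh, 14–7.
Singh–Ahmed: Singh 17–4.
Singh vs Kaur: Kaur, 11–10.
Singh vs Diaz: 16 to 5, Singh.
Singh beats Chen, Ahmed, Diaz; loses to Kaur — 3 pairwise wins.

3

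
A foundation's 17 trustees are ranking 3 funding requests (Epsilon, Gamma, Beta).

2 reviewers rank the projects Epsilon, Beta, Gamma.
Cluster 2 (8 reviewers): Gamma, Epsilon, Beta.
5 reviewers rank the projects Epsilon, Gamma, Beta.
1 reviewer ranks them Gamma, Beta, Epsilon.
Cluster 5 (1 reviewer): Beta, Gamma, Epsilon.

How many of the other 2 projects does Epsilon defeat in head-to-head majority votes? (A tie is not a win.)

1

Epsilon against each rival (17 reviewers):
Epsilon vs Gamma: Epsilon preferred on 2+5 = 7 ballots; Gamma wins 10–7.
Epsilon–Beta: Epsilon 15–2.
Epsilon beats Beta; loses to Gamma — 1 pairwise win.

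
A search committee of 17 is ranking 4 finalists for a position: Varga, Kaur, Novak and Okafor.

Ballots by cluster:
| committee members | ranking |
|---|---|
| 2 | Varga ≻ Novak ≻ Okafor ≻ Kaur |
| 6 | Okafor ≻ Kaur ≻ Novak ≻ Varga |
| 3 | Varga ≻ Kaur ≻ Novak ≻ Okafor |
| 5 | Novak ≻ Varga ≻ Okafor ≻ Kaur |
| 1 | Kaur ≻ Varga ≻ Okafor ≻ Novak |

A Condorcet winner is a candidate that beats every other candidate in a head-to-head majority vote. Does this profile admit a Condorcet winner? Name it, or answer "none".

Pairwise majorities:
Varga–Kaur: Varga 10–7.
Varga vs Novak: Novak wins 11–6.
Varga vs Okafor: 2+3+5+1 = 11 for Varga, 6 for Okafor — Varga by 11–6.
Kaur vs Novak: Kaur is ranked higher on 6+3+1 = 10 ballots, Novak on 7. Kaur wins 10–7.
Kaur vs Okafor: 3+1 = 4 for Kaur, 13 for Okafor — Okafor by 13–4.
Novak vs Okafor: 10 to 7, Novak.
Each candidate drops at least one matchup (Varga loses to Novak; Kaur loses to Varga; Novak loses to Kaur; Okafor loses to Varga); the cycle Varga → Kaur → Novak → Varga rules out a Condorcet winner.

none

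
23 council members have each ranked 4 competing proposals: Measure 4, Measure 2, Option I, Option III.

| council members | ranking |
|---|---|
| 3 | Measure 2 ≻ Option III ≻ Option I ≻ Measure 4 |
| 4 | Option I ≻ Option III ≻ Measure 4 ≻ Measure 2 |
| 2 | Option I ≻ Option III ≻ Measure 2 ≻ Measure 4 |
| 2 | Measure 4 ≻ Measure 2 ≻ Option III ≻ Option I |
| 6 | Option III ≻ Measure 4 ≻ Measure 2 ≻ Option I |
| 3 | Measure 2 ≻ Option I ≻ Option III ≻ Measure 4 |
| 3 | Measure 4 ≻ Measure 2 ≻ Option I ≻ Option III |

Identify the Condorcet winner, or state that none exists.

none

Check each pair by majority over 23 ballots:
Measure 4 vs Measure 2: Measure 4 preferred on 4+2+6+3 = 15 ballots; Measure 4 wins 15–8.
Measure 4 vs Option I: Measure 4 preferred on 2+6+3 = 11 ballots; Option I wins 12–11.
Measure 4 vs Option III: 2+3 = 5 for Measure 4, 18 for Option III — Option III by 18–5.
Measure 2 vs Option I: 3+2+6+3+3 = 17 for Measure 2, 6 for Option I — Measure 2 by 17–6.
Measure 2 vs Option III: 3+2+3+3 = 11 for Measure 2, 12 for Option III — Option III by 12–11.
Option I vs Option III: 12 to 11, Option I.
Each option drops at least one matchup (Measure 4 loses to Option I; Measure 2 loses to Measure 4; Option I loses to Measure 2; Option III loses to Option I); the cycle Measure 4 → Measure 2 → Option I → Measure 4 rules out a Condorcet winner.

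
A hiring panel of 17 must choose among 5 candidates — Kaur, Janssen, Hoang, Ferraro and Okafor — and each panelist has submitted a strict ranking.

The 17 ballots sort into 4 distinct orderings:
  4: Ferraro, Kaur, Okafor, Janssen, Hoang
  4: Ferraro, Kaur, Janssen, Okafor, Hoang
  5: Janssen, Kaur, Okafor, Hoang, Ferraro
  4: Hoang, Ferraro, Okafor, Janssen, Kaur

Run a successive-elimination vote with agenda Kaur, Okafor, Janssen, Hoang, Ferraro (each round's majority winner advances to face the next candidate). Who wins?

Ferraro

Round 1: Kaur vs Okafor — 13–4, Kaur advances.
Round 2: Kaur vs Janssen — 8–9, Janssen advances.
Round 3: Janssen vs Hoang — 13–4, Janssen advances.
Round 4: Janssen vs Ferraro — 5–12, Ferraro advances.
Ferraro survives the agenda.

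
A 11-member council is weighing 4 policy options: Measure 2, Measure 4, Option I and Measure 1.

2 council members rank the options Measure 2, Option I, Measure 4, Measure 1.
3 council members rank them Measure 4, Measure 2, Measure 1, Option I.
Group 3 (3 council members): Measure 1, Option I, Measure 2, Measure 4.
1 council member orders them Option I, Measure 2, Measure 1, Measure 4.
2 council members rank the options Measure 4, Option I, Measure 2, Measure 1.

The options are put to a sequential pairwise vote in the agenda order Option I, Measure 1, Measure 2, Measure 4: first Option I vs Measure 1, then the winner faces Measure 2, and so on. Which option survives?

Round 1: Option I vs Measure 1 — 5–6, Measure 1 advances.
Round 2: Measure 1 vs Measure 2 — 3–8, Measure 2 advances.
Round 3: Measure 2 vs Measure 4 — 6–5, Measure 2 advances.
Measure 2 survives the agenda.

Measure 2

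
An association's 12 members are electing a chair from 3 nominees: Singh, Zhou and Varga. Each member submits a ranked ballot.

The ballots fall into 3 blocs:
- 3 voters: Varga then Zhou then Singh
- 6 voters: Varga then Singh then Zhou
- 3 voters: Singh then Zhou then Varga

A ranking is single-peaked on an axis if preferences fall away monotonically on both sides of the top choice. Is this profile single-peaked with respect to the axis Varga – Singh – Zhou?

Axis positions: Varga=1, Singh=2, Zhou=3.
Bloc 1: ranking walks positions 1-3-2; Zhou is ranked above Singh even though Singh lies between Zhou and the peak Varga on the axis — preferences dip and rise again. Not single-peaked.
Bloc 2 (peak Varga at position 1): ranking walks positions 1-2-3, expanding outward from the peak — single-peaked.
Bloc 3 (peak Singh at position 2): ranking walks positions 2-3-1, expanding outward from the peak — single-peaked.
Bloc 1 violates single-peakedness, so the profile is not single-peaked on this axis.

no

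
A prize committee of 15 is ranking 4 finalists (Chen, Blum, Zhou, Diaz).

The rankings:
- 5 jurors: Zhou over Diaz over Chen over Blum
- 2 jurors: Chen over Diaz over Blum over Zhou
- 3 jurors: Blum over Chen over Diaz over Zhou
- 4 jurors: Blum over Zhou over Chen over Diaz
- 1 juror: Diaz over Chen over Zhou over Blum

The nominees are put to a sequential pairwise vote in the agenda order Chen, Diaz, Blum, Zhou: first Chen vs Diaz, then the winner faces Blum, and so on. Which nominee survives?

Zhou

Round 1: Chen vs Diaz — 9–6, Chen advances.
Round 2: Chen vs Blum — 8–7, Chen advances.
Round 3: Chen vs Zhou — 6–9, Zhou advances.
The agenda winner is Zhou.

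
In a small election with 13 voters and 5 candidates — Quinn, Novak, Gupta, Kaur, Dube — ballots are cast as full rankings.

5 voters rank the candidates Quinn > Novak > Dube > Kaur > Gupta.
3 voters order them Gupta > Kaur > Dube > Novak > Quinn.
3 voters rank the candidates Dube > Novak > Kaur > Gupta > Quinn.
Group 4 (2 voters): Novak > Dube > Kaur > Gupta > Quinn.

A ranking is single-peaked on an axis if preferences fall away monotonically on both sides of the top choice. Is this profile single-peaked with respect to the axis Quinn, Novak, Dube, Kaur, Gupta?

yes

Axis positions: Quinn=1, Novak=2, Dube=3, Kaur=4, Gupta=5.
Group 1 (peak Quinn at position 1): ranking walks positions 1-2-3-4-5, expanding outward from the peak — single-peaked.
Group 2 (peak Gupta at position 5): ranking walks positions 5-4-3-2-1, expanding outward from the peak — single-peaked.
Group 3 (peak Dube at position 3): ranking walks positions 3-2-4-5-1, expanding outward from the peak — single-peaked.
Group 4 (peak Novak at position 2): ranking walks positions 2-3-4-5-1, expanding outward from the peak — single-peaked.
Every ranking is single-peaked on this axis.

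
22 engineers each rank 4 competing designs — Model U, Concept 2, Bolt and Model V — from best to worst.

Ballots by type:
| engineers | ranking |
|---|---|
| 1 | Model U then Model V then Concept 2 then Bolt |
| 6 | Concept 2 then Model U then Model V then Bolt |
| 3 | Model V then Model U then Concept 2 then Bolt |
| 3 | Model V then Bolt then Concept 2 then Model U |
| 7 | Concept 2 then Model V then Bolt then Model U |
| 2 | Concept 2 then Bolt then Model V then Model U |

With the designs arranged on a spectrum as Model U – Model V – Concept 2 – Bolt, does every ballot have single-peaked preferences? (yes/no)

Axis positions: Model U=1, Model V=2, Concept 2=3, Bolt=4.
Type 1 (peak Model U at position 1): ranking walks positions 1-2-3-4, expanding outward from the peak — single-peaked.
Type 2: ranking walks positions 3-1-2-4; Model U is ranked above Model V even though Model V lies between Model U and the peak Concept 2 on the axis — preferences dip and rise again. Not single-peaked.
Type 3 (peak Model V at position 2): ranking walks positions 2-1-3-4, expanding outward from the peak — single-peaked.
Type 4: ranking walks positions 2-4-3-1; Bolt is ranked above Concept 2 even though Concept 2 lies between Bolt and the peak Model V on the axis — preferences dip and rise again. Not single-peaked.
Type 5 (peak Concept 2 at position 3): ranking walks positions 3-2-4-1, expanding outward from the peak — single-peaked.
Type 6 (peak Concept 2 at position 3): ranking walks positions 3-4-2-1, expanding outward from the peak — single-peaked.
Type 2 violates single-peakedness, so the profile is not single-peaked on this axis.

no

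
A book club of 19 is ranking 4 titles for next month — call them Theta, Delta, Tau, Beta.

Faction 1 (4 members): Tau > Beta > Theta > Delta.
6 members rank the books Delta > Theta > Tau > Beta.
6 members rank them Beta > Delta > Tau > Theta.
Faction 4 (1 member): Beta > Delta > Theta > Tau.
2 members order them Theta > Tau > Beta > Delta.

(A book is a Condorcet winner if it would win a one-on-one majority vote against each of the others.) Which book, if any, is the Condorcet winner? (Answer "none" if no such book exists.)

none

Check each pair by majority over 19 ballots:
Theta vs Delta: Theta is ranked higher on 4+2 = 6 ballots, Delta on 13. Delta wins 13–6.
Theta vs Tau: 6+1+2 = 9 for Theta, 10 for Tau — Tau by 10–9.
Theta vs Beta: Theta preferred on 6+2 = 8 ballots; Beta wins 11–8.
Delta vs Tau: Delta preferred on 6+6+1 = 13 ballots; Delta wins 13–6.
Delta vs Beta: 6 to 13, Beta.
Tau vs Beta: 4+6+2 = 12 for Tau, 7 for Beta — Tau by 12–7.
No book is unbeaten: Theta loses to Delta; Delta loses to Beta; Tau loses to Delta; Beta loses to Tau. In particular Delta → Tau → Beta → Delta is a majority cycle — no Condorcet winner exists.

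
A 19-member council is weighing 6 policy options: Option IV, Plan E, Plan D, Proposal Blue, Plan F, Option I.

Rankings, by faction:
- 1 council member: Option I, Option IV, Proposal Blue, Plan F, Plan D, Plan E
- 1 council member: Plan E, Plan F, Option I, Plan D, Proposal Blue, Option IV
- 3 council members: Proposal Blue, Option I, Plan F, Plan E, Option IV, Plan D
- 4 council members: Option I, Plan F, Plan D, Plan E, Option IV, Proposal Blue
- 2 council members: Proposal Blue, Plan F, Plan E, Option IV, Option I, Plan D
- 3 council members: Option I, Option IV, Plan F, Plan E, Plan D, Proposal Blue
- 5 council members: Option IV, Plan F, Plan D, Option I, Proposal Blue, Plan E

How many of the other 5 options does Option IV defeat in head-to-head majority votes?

Option IV against each rival (19 council members):
Option IV–Plan E: Plan E 10–9.
Option IV vs Plan D: 1+3+2+3+5 = 14 for Option IV, 5 for Plan D — Option IV by 14–5.
Option IV vs Proposal Blue: 1+4+3+5 = 13 for Option IV, 6 for Proposal Blue — Option IV by 13–6.
Option IV vs Plan F: Option IV is ranked higher on 1+3+5 = 9 ballots, Plan F on 10. Plan F wins 10–9.
Option IV vs Option I: 7 to 12, Option I.
Option IV beats Plan D, Proposal Blue; loses to Plan E, Plan F, Option I — 2 pairwise wins.

2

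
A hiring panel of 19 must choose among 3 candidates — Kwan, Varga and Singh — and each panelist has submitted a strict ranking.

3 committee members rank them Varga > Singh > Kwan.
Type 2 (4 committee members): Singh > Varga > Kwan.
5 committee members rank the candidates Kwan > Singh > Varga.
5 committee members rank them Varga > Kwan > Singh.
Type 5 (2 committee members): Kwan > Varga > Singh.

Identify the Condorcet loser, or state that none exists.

Pairwise majorities:
Kwan vs Varga: Kwan preferred on 5+2 = 7 ballots; Varga wins 12–7.
Kwan vs Singh: Kwan is ranked higher on 5+5+2 = 12 ballots, Singh on 7. Kwan wins 12–7.
Varga–Singh: Varga 10–9.
Only Singh has no wins; Singh is the Condorcet loser.

Singh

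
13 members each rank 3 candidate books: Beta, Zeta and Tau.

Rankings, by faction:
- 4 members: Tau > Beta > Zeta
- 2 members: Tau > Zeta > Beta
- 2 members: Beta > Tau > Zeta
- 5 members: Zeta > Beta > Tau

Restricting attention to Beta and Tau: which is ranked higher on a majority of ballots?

Beta

Ballots ranking Beta above Tau: 2 + 5 = 7.
Ballots ranking Tau above Beta: 13 − 7 = 6.
Beta wins the head-to-head 7–6.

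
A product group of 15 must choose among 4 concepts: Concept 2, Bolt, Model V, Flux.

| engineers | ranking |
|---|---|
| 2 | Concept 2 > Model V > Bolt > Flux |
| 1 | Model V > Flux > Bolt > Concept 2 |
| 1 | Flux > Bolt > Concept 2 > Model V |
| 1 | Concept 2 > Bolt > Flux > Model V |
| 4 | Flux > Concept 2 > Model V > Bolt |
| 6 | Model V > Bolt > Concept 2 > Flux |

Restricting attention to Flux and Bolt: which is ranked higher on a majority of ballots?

Ballots ranking Flux above Bolt: 1 + 1 + 4 = 6.
Ballots ranking Bolt above Flux: 15 − 6 = 9.
Bolt wins the head-to-head 9–6.

Bolt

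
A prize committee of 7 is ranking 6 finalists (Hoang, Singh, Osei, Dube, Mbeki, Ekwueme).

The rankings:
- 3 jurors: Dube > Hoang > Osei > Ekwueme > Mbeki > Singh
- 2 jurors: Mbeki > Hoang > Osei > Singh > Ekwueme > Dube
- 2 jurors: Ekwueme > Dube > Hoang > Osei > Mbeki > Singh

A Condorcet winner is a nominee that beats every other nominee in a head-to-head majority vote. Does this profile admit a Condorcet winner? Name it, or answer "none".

none

Check each pair by majority over 7 ballots:
Hoang vs Singh: 7 to 0, Hoang.
Hoang vs Osei: 3+2+2 = 7 for Hoang, 0 for Osei — Hoang by 7–0.
Hoang vs Dube: 2 to 5, Dube.
Hoang vs Mbeki: 3+2 = 5 for Hoang, 2 for Mbeki — Hoang by 5–2.
Hoang vs Ekwueme: 3+2 = 5 for Hoang, 2 for Ekwueme — Hoang by 5–2.
Singh vs Osei: 0 for Singh, 7 for Osei — Osei by 7–0.
Singh vs Dube: 2 to 5, Dube.
Singh vs Mbeki: Singh preferred on 0 ballots; Mbeki wins 7–0.
Singh vs Ekwueme: Singh is ranked higher on 2 ballots, Ekwueme on 5. Ekwueme wins 5–2.
Osei vs Dube: Osei is ranked higher on 2 ballots, Dube on 5. Dube wins 5–2.
Osei vs Mbeki: 3+2 = 5 for Osei, 2 for Mbeki — Osei by 5–2.
Osei vs Ekwueme: Osei is ranked higher on 3+2 = 5 ballots, Ekwueme on 2. Osei wins 5–2.
Dube vs Mbeki: Dube is ranked higher on 3+2 = 5 ballots, Mbeki on 2. Dube wins 5–2.
Dube vs Ekwueme: Dube preferred on 3 ballots; Ekwueme wins 4–3.
Mbeki vs Ekwueme: 2 for Mbeki, 5 for Ekwueme — Ekwueme by 5–2.
No nominee is unbeaten: Hoang loses to Dube; Singh loses to Hoang; Osei loses to Hoang; Dube loses to Ekwueme; Mbeki loses to Hoang; Ekwueme loses to Hoang. In particular Hoang → Ekwueme → Dube → Hoang is a majority cycle — no Condorcet winner exists.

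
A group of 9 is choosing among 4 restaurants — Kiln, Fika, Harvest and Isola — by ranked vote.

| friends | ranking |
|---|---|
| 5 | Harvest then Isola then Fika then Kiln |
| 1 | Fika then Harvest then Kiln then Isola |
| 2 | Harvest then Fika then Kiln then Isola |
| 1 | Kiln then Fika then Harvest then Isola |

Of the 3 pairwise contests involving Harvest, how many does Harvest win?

Harvest against each rival (9 friends):
Harvest vs Kiln: Harvest wins 8–1.
Harvest vs Fika: Harvest is ranked higher on 5+2 = 7 ballots, Fika on 2. Harvest wins 7–2.
Harvest vs Isola: Harvest wins 9–0.
Harvest beats Kiln, Fika, Isola — 3 pairwise wins.

3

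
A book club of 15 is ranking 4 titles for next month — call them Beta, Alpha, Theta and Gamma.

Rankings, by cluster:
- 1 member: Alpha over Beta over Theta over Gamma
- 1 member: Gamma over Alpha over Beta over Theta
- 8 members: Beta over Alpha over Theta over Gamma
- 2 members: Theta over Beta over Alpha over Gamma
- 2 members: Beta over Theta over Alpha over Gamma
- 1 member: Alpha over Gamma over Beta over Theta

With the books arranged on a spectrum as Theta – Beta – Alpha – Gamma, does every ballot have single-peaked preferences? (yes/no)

Axis positions: Theta=1, Beta=2, Alpha=3, Gamma=4.
Cluster 1 (peak Alpha at position 3): ranking walks positions 3-2-1-4, expanding outward from the peak — single-peaked.
Cluster 2 (peak Gamma at position 4): ranking walks positions 4-3-2-1, expanding outward from the peak — single-peaked.
Cluster 3 (peak Beta at position 2): ranking walks positions 2-3-1-4, expanding outward from the peak — single-peaked.
Cluster 4 (peak Theta at position 1): ranking walks positions 1-2-3-4, expanding outward from the peak — single-peaked.
Cluster 5 (peak Beta at position 2): ranking walks positions 2-1-3-4, expanding outward from the peak — single-peaked.
Cluster 6 (peak Alpha at position 3): ranking walks positions 3-4-2-1, expanding outward from the peak — single-peaked.
Every ranking is single-peaked on this axis.

yes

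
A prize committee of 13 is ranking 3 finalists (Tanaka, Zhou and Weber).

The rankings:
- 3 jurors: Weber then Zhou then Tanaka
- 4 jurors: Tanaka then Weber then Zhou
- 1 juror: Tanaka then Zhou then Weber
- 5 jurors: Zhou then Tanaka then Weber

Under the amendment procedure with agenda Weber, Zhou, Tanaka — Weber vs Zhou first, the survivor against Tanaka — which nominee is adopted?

Tanaka

Round 1: Weber vs Zhou — 7–6, Weber advances.
Round 2: Weber vs Tanaka — 3–10, Tanaka advances.
Tanaka survives the agenda.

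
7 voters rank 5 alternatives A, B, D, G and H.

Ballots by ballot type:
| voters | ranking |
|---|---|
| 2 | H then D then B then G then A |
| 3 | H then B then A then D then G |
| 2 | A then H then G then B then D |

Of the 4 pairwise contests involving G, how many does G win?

0

G against each rival (7 voters):
G vs A: A wins 5–2.
G vs B: B, 5–2.
G vs D: G preferred on 2 ballots; D wins 5–2.
G vs H: G preferred on 0 ballots; H wins 7–0.
G beats no one; loses to A, B, D, H — 0 pairwise wins.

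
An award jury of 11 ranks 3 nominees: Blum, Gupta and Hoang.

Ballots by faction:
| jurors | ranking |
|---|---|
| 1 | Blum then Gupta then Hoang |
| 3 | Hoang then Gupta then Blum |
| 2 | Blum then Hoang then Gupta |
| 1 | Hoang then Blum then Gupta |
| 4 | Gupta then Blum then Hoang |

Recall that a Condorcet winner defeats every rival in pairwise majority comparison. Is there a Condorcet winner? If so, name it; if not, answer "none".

Check each pair by majority over 11 ballots:
Blum–Gupta: Gupta 7–4.
Blum vs Hoang: Blum wins 7–4.
Gupta vs Hoang: Hoang wins 6–5.
Every nominee loses at least once (Blum loses to Gupta; Gupta loses to Hoang; Hoang loses to Blum). The majority relation contains the cycle Blum → Hoang → Gupta → Blum, so there is no Condorcet winner.

none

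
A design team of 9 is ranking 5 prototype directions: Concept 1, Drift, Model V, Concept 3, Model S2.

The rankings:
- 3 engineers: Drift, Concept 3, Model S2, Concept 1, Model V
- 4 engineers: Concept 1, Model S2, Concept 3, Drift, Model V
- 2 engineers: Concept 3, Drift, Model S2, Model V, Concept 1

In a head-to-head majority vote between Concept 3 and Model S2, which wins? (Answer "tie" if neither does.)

Concept 3

Ballots ranking Concept 3 above Model S2: 3 + 2 = 5.
Ballots ranking Model S2 above Concept 3: 9 − 5 = 4.
Concept 3 wins the head-to-head 5–4.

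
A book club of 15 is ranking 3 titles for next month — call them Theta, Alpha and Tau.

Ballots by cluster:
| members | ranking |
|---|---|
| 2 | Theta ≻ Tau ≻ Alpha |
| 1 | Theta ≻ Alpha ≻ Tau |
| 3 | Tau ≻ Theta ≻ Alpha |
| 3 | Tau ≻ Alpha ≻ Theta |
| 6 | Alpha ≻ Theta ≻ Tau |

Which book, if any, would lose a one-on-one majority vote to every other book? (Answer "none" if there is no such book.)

Pairwise majorities:
Theta–Alpha: Alpha 9–6.
Theta vs Tau: 9 to 6, Theta.
Alpha vs Tau: Alpha preferred on 1+6 = 7 ballots; Tau wins 8–7.
No book is winless: Theta beats Tau; Alpha beats Theta; Tau beats Alpha. There is no Condorcet loser.

none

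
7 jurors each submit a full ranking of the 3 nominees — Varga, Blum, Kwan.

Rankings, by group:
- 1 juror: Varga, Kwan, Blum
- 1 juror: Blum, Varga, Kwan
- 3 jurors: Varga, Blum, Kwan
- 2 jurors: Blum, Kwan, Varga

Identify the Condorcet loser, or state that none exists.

Head-to-head results (7 jurors):
Varga vs Blum: Varga, 4–3.
Varga–Kwan: Varga 5–2.
Blum vs Kwan: 6 to 1, Blum.
Kwan loses to every other nominee — it is the Condorcet loser.

Kwan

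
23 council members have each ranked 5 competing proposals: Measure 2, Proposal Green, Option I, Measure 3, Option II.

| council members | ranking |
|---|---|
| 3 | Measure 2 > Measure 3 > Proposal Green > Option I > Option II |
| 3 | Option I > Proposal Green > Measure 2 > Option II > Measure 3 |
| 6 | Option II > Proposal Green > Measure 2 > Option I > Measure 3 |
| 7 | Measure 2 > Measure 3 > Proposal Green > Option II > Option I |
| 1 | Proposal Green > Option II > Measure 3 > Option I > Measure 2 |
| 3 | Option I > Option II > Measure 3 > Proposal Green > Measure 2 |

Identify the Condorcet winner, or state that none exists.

none

Check each pair by majority over 23 ballots:
Measure 2–Proposal Green: Proposal Green 13–10.
Measure 2–Option I: Measure 2 16–7.
Measure 2 vs Measure 3: Measure 2 wins 19–4.
Measure 2 vs Option II: Measure 2, 13–10.
Proposal Green vs Option I: 3+6+7+1 = 17 for Proposal Green, 6 for Option I — Proposal Green by 17–6.
Proposal Green–Measure 3: Measure 3 13–10.
Proposal Green–Option II: Proposal Green 14–9.
Option I vs Measure 3: Option I, 12–11.
Option I vs Option II: Option I preferred on 3+3+3 = 9 ballots; Option II wins 14–9.
Measure 3–Option II: Option II 13–10.
Every option loses at least once (Measure 2 loses to Proposal Green; Proposal Green loses to Measure 3; Option I loses to Measure 2; Measure 3 loses to Measure 2; Option II loses to Measure 2). The majority relation contains the cycle Measure 2 beats Measure 3 beats Proposal Green beats Measure 2, so there is no Condorcet winner.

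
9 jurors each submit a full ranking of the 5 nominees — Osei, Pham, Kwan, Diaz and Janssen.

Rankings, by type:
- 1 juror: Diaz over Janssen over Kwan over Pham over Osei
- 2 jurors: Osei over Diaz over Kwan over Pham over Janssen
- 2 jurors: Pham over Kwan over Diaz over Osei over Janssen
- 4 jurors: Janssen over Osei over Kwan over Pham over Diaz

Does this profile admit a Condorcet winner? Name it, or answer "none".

Head-to-head results (9 jurors):
Osei vs Pham: Osei wins 6–3.
Osei vs Kwan: Osei, 6–3.
Osei vs Diaz: Osei, 6–3.
Osei vs Janssen: Osei is ranked higher on 2+2 = 4 ballots, Janssen on 5. Janssen wins 5–4.
Pham–Kwan: Kwan 7–2.
Pham vs Diaz: Pham, 6–3.
Pham–Janssen: Janssen 5–4.
Kwan–Diaz: Kwan 6–3.
Kwan vs Janssen: 4 to 5, Janssen.
Diaz vs Janssen: Diaz is ranked higher on 1+2+2 = 5 ballots, Janssen on 4. Diaz wins 5–4.
No nominee is unbeaten: Osei loses to Janssen; Pham loses to Osei; Kwan loses to Osei; Diaz loses to Osei; Janssen loses to Diaz. In particular Osei → Diaz → Janssen → Osei is a majority cycle — no Condorcet winner exists.

none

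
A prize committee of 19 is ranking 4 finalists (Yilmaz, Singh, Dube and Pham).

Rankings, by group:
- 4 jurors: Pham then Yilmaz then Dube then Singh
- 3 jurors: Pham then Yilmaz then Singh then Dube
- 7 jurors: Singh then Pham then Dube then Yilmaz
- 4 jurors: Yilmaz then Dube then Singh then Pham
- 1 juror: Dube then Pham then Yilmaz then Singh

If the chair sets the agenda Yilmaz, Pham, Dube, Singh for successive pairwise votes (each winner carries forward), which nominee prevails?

Round 1: Yilmaz vs Pham — 4–15, Pham advances.
Round 2: Pham vs Dube — 14–5, Pham advances.
Round 3: Pham vs Singh — 8–11, Singh advances.
The agenda winner is Singh.

Singh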